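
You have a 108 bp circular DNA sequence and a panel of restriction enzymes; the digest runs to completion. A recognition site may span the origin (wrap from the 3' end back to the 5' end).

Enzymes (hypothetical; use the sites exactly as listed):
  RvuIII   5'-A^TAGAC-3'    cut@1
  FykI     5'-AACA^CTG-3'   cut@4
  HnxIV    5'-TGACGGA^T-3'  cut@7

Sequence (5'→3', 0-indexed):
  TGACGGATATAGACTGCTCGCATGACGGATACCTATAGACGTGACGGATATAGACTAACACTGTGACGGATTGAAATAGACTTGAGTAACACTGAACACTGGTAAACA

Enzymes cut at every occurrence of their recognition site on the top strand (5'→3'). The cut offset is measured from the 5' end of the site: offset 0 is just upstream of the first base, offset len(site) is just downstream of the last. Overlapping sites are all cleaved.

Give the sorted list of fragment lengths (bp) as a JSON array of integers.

Scan for sites:
  RvuIII (ATAGAC, off=1): starts [8, 34, 49, 75] → cuts [9, 35, 50, 76]
  FykI (AACACTG, off=4): starts [56, 87, 94] → cuts [60, 91, 98]
  HnxIV (TGACGGAT, off=7): starts [0, 22, 41, 63] → cuts [7, 29, 48, 70]

Pooled cuts: [7, 9, 29, 35, 48, 50, 60, 70, 76, 91, 98]

Fragment lengths:
  7→9: 2 bp
  9→29: 20 bp
  29→35: 6 bp
  35→48: 13 bp
  48→50: 2 bp
  50→60: 10 bp
  60→70: 10 bp
  70→76: 6 bp
  76→91: 15 bp
  91→98: 7 bp
  98→7 (wrap): 108-98+7 = 17 bp

[2,2,6,6,7,10,10,13,15,17,20]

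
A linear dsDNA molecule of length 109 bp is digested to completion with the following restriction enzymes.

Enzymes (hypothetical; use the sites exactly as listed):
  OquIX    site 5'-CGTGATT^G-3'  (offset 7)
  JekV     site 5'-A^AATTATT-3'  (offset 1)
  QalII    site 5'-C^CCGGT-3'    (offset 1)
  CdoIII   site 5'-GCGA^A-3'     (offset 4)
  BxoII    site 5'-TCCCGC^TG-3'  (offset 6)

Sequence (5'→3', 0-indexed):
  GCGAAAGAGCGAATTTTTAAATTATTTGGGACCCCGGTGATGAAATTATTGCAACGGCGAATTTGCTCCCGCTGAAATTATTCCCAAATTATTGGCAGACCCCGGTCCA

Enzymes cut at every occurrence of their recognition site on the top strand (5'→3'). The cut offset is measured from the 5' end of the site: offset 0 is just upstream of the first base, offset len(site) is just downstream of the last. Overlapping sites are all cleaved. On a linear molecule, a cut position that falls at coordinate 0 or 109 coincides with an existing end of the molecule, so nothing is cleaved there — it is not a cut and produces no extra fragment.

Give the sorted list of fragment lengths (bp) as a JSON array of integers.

Per-enzyme occurrences:
  OquIX (CGTGATTG, off=7): no sites
  JekV (AAATTATT, off=1): starts [18, 42, 74, 85] → cuts [19, 43, 75, 86]
  QalII (CCCGGT, off=1): starts [32, 100] → cuts [33, 101]
  CdoIII (GCGAA, off=4): starts [0, 8, 56] → cuts [4, 12, 60]
  BxoII (TCCCGCTG, off=6): starts [66] → cuts [72]

Pooled cuts: [4, 12, 19, 33, 43, 60, 72, 75, 86, 101]

Fragments:
  [0,4): 4 bp
  [4,12): 8 bp
  [12,19): 7 bp
  [19,33): 14 bp
  [33,43): 10 bp
  [43,60): 17 bp
  [60,72): 12 bp
  [72,75): 3 bp
  [75,86): 11 bp
  [86,101): 15 bp
  [101,109): 8 bp

[3,4,7,8,8,10,11,12,14,15,17]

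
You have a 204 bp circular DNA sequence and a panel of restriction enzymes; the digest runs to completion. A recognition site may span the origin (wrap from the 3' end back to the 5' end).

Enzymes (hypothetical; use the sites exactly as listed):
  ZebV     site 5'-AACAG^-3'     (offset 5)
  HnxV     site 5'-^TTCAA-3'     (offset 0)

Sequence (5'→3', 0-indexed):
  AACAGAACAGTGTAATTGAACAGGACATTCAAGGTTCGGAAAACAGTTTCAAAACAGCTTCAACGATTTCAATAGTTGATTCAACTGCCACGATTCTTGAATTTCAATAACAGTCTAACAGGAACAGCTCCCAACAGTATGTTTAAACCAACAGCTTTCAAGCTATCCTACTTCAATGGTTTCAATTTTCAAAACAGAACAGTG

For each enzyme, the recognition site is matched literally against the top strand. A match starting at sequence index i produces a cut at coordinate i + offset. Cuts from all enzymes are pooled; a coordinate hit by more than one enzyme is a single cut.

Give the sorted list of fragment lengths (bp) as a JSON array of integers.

Site scan:
  ZebV (AACAG, off=5): starts [0, 5, 18, 41, 52, 108, 116, 122, 132, 149, 192, 197] → cuts [5, 10, 23, 46, 57, 113, 121, 127, 137, 154, 197, 202]
  HnxV (TTCAA, off=0): starts [27, 47, 58, 67, 79, 102, 156, 171, 180, 187] → cuts [27, 47, 58, 67, 79, 102, 156, 171, 180, 187]

All cut coordinates (distinct, sorted): [5, 10, 23, 27, 46, 47, 57, 58, 67, 79, 102, 113, 121, 127, 137, 154, 156, 171, 180, 187, 197, 202]

Fragments:
  5→10: 5 bp
  10→23: 13 bp
  23→27: 4 bp
  27→46: 19 bp
  46→47: 1 bp
  47→57: 10 bp
  57→58: 1 bp
  58→67: 9 bp
  67→79: 12 bp
  79→102: 23 bp
  102→113: 11 bp
  113→121: 8 bp
  121→127: 6 bp
  127→137: 10 bp
  137→154: 17 bp
  154→156: 2 bp
  156→171: 15 bp
  171→180: 9 bp
  180→187: 7 bp
  187→197: 10 bp
  197→202: 5 bp
  202→5 (wrap): 204-202+5 = 7 bp

[1,1,2,4,5,5,6,7,7,8,9,9,10,10,10,11,12,13,15,17,19,23]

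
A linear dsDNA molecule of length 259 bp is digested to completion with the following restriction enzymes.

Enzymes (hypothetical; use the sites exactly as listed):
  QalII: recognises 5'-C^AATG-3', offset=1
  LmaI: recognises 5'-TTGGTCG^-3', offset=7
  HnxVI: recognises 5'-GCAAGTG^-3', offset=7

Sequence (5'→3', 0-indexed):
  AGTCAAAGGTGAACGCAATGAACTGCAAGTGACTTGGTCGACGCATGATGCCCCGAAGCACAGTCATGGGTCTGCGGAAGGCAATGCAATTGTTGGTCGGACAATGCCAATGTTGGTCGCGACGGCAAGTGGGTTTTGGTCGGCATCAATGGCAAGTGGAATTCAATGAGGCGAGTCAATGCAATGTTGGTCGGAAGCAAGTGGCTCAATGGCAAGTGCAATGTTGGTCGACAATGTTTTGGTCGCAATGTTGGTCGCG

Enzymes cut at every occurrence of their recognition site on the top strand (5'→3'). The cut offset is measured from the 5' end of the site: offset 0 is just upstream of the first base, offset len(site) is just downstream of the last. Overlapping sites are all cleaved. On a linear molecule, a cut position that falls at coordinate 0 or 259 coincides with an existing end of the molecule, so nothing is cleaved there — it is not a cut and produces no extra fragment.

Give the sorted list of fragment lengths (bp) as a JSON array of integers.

[1,1,2,2,3,4,5,5,6,6,9,10,11,11,11,11,11,11,11,12,13,13,15,16,17,42]

Scan for sites:
  QalII (CAATG, off=1): starts [15, 81, 101, 107, 146, 163, 176, 181, 206, 218, 231, 245] → cuts [16, 82, 102, 108, 147, 164, 177, 182, 207, 219, 232, 246]
  LmaI (TTGGTCG, off=7): starts [33, 92, 112, 135, 186, 223, 238, 250] → cuts [40, 99, 119, 142, 193, 230, 245, 257]
  HnxVI (GCAAGTG, off=7): starts [24, 124, 151, 196, 211] → cuts [31, 131, 158, 203, 218]

Pooled cuts: [16, 31, 40, 82, 99, 102, 108, 119, 131, 142, 147, 158, 164, 177, 182, 193, 203, 207, 218, 219, 230, 232, 245, 246, 257]

Fragment lengths:
  [0,16): 16 bp
  [16,31): 15 bp
  [31,40): 9 bp
  [40,82): 42 bp
  [82,99): 17 bp
  [99,102): 3 bp
  [102,108): 6 bp
  [108,119): 11 bp
  [119,131): 12 bp
  [131,142): 11 bp
  [142,147): 5 bp
  [147,158): 11 bp
  [158,164): 6 bp
  [164,177): 13 bp
  [177,182): 5 bp
  [182,193): 11 bp
  [193,203): 10 bp
  [203,207): 4 bp
  [207,218): 11 bp
  [218,219): 1 bp
  [219,230): 11 bp
  [230,232): 2 bp
  [232,245): 13 bp
  [245,246): 1 bp
  [246,257): 11 bp
  [257,259): 2 bp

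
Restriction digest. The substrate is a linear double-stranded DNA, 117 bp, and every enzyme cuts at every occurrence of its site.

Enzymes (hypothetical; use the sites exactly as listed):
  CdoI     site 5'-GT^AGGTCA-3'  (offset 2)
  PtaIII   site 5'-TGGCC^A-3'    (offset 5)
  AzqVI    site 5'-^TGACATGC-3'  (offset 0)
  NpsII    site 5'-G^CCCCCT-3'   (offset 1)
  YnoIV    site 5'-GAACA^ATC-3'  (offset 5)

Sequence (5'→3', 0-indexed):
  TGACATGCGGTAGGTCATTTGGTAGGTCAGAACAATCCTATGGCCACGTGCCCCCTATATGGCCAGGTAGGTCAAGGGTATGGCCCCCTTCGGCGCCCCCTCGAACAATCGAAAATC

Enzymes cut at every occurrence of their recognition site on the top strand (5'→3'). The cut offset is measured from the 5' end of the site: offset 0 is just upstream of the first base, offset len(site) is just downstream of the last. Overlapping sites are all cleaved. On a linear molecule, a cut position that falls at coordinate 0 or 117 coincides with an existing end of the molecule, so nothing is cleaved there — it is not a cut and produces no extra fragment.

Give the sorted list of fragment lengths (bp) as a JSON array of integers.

Per-enzyme occurrences:
  CdoI GTAGGTCA/2: at [9, 21, 66] ⇒ [11, 23, 68]
  PtaIII TGGCCA/5: at [40, 59] ⇒ [45, 64]
  AzqVI TGACATGC/0: at [0] ⇒ [] (position 0 is a terminus of the linear molecule — no cut)
  NpsII GCCCCCT/1: at [49, 82, 94] ⇒ [50, 83, 95]
  YnoIV GAACAATC/5: at [29, 102] ⇒ [34, 107]

Pooled cuts: [11, 23, 34, 45, 50, 64, 68, 83, 95, 107]

Fragments:
  [0,11): 11 bp
  [11,23): 12 bp
  [23,34): 11 bp
  [34,45): 11 bp
  [45,50): 5 bp
  [50,64): 14 bp
  [64,68): 4 bp
  [68,83): 15 bp
  [83,95): 12 bp
  [95,107): 12 bp
  [107,117): 10 bp

[4,5,10,11,11,11,12,12,12,14,15]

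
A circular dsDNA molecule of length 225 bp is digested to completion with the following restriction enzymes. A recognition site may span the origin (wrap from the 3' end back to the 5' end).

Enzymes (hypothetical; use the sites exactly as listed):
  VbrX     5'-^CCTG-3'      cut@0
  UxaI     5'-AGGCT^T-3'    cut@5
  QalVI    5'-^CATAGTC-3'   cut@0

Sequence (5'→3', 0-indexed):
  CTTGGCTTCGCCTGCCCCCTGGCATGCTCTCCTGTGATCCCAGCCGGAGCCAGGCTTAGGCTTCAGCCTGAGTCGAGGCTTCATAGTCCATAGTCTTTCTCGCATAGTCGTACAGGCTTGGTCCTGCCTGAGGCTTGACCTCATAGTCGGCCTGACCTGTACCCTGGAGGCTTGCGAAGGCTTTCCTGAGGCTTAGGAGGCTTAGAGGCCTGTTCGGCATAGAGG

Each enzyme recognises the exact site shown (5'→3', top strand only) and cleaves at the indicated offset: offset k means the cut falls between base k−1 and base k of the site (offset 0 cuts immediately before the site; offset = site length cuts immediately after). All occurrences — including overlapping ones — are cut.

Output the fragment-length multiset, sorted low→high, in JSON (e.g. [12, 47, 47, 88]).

[1,2,4,4,4,5,6,6,6,7,7,7,8,9,9,9,9,10,10,13,14,14,16,19,26]

Site scan:
  VbrX (CCTG, off=0): starts [10, 17, 30, 66, 122, 126, 150, 155, 162, 184, 208] → cuts [10, 17, 30, 66, 122, 126, 150, 155, 162, 184, 208]
  UxaI (AGGCTT, off=5): starts [51, 57, 75, 113, 130, 167, 177, 188, 197, 222] → cuts [2, 56, 62, 80, 118, 135, 172, 182, 193, 202]
  QalVI (CATAGTC, off=0): starts [81, 88, 102, 141] → cuts [81, 88, 102, 141]

Pooled cuts: [2, 10, 17, 30, 56, 62, 66, 80, 81, 88, 102, 118, 122, 126, 135, 141, 150, 155, 162, 172, 182, 184, 193, 202, 208]

Fragment lengths:
  2→10: 8 bp
  10→17: 7 bp
  17→30: 13 bp
  30→56: 26 bp
  56→62: 6 bp
  62→66: 4 bp
  66→80: 14 bp
  80→81: 1 bp
  81→88: 7 bp
  88→102: 14 bp
  102→118: 16 bp
  118→122: 4 bp
  122→126: 4 bp
  126→135: 9 bp
  135→141: 6 bp
  141→150: 9 bp
  150→155: 5 bp
  155→162: 7 bp
  162→172: 10 bp
  172→182: 10 bp
  182→184: 2 bp
  184→193: 9 bp
  193→202: 9 bp
  202→208: 6 bp
  208→2 (wrap): 225-208+2 = 19 bp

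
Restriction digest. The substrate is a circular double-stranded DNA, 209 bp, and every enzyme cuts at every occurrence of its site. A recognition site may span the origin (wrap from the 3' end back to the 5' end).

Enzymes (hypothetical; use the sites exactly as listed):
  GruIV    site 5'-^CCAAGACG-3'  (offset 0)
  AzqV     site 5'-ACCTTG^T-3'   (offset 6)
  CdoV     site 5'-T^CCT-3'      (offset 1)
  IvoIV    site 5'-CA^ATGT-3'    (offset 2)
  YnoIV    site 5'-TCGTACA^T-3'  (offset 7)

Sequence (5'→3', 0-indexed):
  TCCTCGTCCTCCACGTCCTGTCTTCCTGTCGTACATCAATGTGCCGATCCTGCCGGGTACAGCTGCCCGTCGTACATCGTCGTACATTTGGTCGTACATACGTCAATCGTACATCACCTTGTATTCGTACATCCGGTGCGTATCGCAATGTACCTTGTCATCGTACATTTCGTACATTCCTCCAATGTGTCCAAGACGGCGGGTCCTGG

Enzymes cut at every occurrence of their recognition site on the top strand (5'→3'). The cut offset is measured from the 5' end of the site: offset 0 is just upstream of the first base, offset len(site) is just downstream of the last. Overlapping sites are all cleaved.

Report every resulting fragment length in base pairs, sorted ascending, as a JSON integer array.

Site scan:
  GruIV (CCAAGACG, off=0): starts [190] → cuts [190]
  AzqV (ACCTTGT, off=6): starts [115, 151] → cuts [121, 157]
  CdoV (TCCT, off=1): starts [0, 6, 15, 23, 47, 177, 203] → cuts [1, 7, 16, 24, 48, 178, 204]
  IvoIV (CAATGT, off=2): starts [36, 145, 182] → cuts [38, 147, 184]
  YnoIV (TCGTACAT, off=7): starts [28, 69, 79, 91, 106, 124, 160, 169] → cuts [35, 76, 86, 98, 113, 131, 167, 176]

All cut coordinates (distinct, sorted): [1, 7, 16, 24, 35, 38, 48, 76, 86, 98, 113, 121, 131, 147, 157, 167, 176, 178, 184, 190, 204]

Fragment lengths:
  1→7: 6 bp
  7→16: 9 bp
  16→24: 8 bp
  24→35: 11 bp
  35→38: 3 bp
  38→48: 10 bp
  48→76: 28 bp
  76→86: 10 bp
  86→98: 12 bp
  98→113: 15 bp
  113→121: 8 bp
  121→131: 10 bp
  131→147: 16 bp
  147→157: 10 bp
  157→167: 10 bp
  167→176: 9 bp
  176→178: 2 bp
  178→184: 6 bp
  184→190: 6 bp
  190→204: 14 bp
  204→1 (wrap): 209-204+1 = 6 bp

[2,3,6,6,6,6,8,8,9,9,10,10,10,10,10,11,12,14,15,16,28]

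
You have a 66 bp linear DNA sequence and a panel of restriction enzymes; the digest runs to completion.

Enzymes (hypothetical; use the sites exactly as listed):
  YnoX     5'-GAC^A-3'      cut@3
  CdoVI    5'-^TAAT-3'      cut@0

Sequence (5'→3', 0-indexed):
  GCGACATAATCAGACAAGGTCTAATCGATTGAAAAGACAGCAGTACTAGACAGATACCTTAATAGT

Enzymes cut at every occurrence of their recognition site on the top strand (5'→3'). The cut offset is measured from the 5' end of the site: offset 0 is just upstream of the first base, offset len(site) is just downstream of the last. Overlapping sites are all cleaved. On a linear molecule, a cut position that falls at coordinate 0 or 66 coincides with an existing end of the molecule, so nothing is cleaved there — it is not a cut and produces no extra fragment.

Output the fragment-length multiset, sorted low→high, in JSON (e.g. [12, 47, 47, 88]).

[1,5,6,7,8,9,13,17]

Site scan:
  YnoX GACA/3: at [2, 12, 35, 48] ⇒ [5, 15, 38, 51]
  CdoVI TAAT/0: at [6, 21, 59] ⇒ [6, 21, 59]

All cut coordinates (distinct, sorted): [5, 6, 15, 21, 38, 51, 59]

Fragment lengths:
  [0,5): 5 bp
  [5,6): 1 bp
  [6,15): 9 bp
  [15,21): 6 bp
  [21,38): 17 bp
  [38,51): 13 bp
  [51,59): 8 bp
  [59,66): 7 bp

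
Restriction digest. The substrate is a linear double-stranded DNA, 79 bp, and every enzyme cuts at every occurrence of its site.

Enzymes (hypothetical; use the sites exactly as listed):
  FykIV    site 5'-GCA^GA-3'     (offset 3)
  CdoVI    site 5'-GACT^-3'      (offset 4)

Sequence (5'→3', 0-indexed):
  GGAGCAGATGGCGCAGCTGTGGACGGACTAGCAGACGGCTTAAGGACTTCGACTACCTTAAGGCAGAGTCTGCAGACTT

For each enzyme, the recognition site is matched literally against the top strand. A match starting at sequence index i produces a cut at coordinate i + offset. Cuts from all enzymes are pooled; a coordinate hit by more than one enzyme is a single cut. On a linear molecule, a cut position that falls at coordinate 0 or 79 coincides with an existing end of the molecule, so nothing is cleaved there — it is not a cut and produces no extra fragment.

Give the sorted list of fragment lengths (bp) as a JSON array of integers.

[1,4,4,6,6,9,11,15,23]

Per-enzyme occurrences:
  FykIV (GCAGA, off=3): starts [3, 30, 62, 71] → cuts [6, 33, 65, 74]
  CdoVI (GACT, off=4): starts [25, 44, 50, 74] → cuts [29, 48, 54, 78]

Pooled cuts: [6, 29, 33, 48, 54, 65, 74, 78]

Fragments:
  [0,6): 6 bp
  [6,29): 23 bp
  [29,33): 4 bp
  [33,48): 15 bp
  [48,54): 6 bp
  [54,65): 11 bp
  [65,74): 9 bp
  [74,78): 4 bp
  [78,79): 1 bp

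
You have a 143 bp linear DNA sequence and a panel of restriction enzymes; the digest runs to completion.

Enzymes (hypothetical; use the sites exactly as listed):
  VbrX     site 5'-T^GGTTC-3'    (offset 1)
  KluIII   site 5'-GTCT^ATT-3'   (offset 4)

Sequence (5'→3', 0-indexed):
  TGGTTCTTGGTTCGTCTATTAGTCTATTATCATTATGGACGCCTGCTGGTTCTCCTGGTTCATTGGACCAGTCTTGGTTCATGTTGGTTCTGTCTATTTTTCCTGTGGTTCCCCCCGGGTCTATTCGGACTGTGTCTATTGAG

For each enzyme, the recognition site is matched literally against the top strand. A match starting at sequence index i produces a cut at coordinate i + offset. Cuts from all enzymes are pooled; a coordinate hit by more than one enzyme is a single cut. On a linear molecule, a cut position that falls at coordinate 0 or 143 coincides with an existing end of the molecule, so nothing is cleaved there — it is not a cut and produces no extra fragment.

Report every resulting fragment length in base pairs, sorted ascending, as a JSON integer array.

Site scan:
  VbrX TGGTTC/1: at [0, 7, 46, 55, 74, 84, 105] ⇒ [1, 8, 47, 56, 75, 85, 106]
  KluIII GTCTATT/4: at [13, 21, 91, 118, 133] ⇒ [17, 25, 95, 122, 137]

All cut coordinates (distinct, sorted): [1, 8, 17, 25, 47, 56, 75, 85, 95, 106, 122, 137]

Fragments:
  [0,1): 1 bp
  [1,8): 7 bp
  [8,17): 9 bp
  [17,25): 8 bp
  [25,47): 22 bp
  [47,56): 9 bp
  [56,75): 19 bp
  [75,85): 10 bp
  [85,95): 10 bp
  [95,106): 11 bp
  [106,122): 16 bp
  [122,137): 15 bp
  [137,143): 6 bp

[1,6,7,8,9,9,10,10,11,15,16,19,22]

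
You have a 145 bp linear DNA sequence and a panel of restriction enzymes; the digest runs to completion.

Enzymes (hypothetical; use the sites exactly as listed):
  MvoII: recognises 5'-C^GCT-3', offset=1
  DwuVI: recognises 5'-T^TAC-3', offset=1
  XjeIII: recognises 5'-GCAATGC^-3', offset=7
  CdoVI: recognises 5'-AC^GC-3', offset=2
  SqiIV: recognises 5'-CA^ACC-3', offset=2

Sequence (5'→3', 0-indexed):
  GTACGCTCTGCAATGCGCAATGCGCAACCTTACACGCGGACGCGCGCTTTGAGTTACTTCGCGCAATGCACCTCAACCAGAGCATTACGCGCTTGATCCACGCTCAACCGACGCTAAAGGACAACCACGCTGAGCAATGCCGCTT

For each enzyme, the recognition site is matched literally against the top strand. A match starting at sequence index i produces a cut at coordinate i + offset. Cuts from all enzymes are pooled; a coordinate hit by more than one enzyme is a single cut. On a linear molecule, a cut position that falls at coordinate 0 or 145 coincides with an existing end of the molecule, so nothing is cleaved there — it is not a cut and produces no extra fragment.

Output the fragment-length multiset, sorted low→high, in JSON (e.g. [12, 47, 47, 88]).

Scan for sites:
  MvoII CGCT/1: at [3, 44, 89, 100, 111, 127, 140] ⇒ [4, 45, 90, 101, 112, 128, 141]
  DwuVI TTAC/1: at [29, 53, 84] ⇒ [30, 54, 85]
  XjeIII GCAATGC/7: at [9, 16, 62, 133] ⇒ [16, 23, 69, 140]
  CdoVI ACGC/2: at [2, 33, 39, 86, 99, 110, 126] ⇒ [4, 35, 41, 88, 101, 112, 128]
  SqiIV CAACC/2: at [24, 73, 104, 121] ⇒ [26, 75, 106, 123]

Pooled cuts: [4, 16, 23, 26, 30, 35, 41, 45, 54, 69, 75, 85, 88, 90, 101, 106, 112, 123, 128, 140, 141]

Fragments:
  [0,4): 4 bp
  [4,16): 12 bp
  [16,23): 7 bp
  [23,26): 3 bp
  [26,30): 4 bp
  [30,35): 5 bp
  [35,41): 6 bp
  [41,45): 4 bp
  [45,54): 9 bp
  [54,69): 15 bp
  [69,75): 6 bp
  [75,85): 10 bp
  [85,88): 3 bp
  [88,90): 2 bp
  [90,101): 11 bp
  [101,106): 5 bp
  [106,112): 6 bp
  [112,123): 11 bp
  [123,128): 5 bp
  [128,140): 12 bp
  [140,141): 1 bp
  [141,145): 4 bp

[1,2,3,3,4,4,4,4,5,5,5,6,6,6,7,9,10,11,11,12,12,15]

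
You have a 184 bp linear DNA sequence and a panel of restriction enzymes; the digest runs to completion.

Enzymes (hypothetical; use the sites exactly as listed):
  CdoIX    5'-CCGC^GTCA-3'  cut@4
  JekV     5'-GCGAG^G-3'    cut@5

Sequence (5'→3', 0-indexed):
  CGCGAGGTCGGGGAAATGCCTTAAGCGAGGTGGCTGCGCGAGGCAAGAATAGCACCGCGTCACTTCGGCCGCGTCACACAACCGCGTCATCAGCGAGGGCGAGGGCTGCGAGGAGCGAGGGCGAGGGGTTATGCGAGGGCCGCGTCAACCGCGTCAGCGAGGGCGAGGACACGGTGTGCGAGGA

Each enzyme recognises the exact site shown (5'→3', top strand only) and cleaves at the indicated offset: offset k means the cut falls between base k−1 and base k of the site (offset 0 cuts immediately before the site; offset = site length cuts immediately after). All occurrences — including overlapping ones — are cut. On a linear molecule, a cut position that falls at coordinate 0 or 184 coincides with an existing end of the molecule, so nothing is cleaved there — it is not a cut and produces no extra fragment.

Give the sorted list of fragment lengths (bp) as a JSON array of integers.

Scan for sites:
  CdoIX (CCGCGTCA, off=4): starts [54, 68, 81, 139, 148] → cuts [58, 72, 85, 143, 152]
  JekV (GCGAGG, off=5): starts [1, 24, 37, 92, 98, 107, 114, 120, 132, 156, 162, 177] → cuts [6, 29, 42, 97, 103, 112, 119, 125, 137, 161, 167, 182]

All cut coordinates (distinct, sorted): [6, 29, 42, 58, 72, 85, 97, 103, 112, 119, 125, 137, 143, 152, 161, 167, 182]

Fragment lengths:
  [0,6): 6 bp
  [6,29): 23 bp
  [29,42): 13 bp
  [42,58): 16 bp
  [58,72): 14 bp
  [72,85): 13 bp
  [85,97): 12 bp
  [97,103): 6 bp
  [103,112): 9 bp
  [112,119): 7 bp
  [119,125): 6 bp
  [125,137): 12 bp
  [137,143): 6 bp
  [143,152): 9 bp
  [152,161): 9 bp
  [161,167): 6 bp
  [167,182): 15 bp
  [182,184): 2 bp

[2,6,6,6,6,6,7,9,9,9,12,12,13,13,14,15,16,23]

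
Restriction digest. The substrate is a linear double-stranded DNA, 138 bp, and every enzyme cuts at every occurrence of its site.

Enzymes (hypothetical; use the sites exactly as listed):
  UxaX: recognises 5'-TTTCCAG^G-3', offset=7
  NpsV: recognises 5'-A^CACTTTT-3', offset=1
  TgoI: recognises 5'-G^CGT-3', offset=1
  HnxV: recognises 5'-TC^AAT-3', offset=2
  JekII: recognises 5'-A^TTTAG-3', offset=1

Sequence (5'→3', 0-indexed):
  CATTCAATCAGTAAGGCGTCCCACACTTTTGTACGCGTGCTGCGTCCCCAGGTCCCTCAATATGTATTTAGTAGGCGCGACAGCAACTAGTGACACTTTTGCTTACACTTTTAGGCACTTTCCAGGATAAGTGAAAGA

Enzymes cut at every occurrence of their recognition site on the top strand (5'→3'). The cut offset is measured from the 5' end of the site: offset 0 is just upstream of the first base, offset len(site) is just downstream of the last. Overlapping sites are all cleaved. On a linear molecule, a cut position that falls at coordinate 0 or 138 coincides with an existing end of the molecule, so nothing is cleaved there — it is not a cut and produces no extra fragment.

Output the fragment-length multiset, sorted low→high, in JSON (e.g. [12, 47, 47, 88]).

Scan for sites:
  UxaX TTTCCAGG/7: at [118] ⇒ [125]
  NpsV ACACTTTT/1: at [22, 92, 104] ⇒ [23, 93, 105]
  TgoI GCGT/1: at [15, 34, 41] ⇒ [16, 35, 42]
  HnxV TCAAT/2: at [3, 56] ⇒ [5, 58]
  JekII ATTTAG/1: at [65] ⇒ [66]

All cut coordinates (distinct, sorted): [5, 16, 23, 35, 42, 58, 66, 93, 105, 125]

Fragments:
  [0,5): 5 bp
  [5,16): 11 bp
  [16,23): 7 bp
  [23,35): 12 bp
  [35,42): 7 bp
  [42,58): 16 bp
  [58,66): 8 bp
  [66,93): 27 bp
  [93,105): 12 bp
  [105,125): 20 bp
  [125,138): 13 bp

[5,7,7,8,11,12,12,13,16,20,27]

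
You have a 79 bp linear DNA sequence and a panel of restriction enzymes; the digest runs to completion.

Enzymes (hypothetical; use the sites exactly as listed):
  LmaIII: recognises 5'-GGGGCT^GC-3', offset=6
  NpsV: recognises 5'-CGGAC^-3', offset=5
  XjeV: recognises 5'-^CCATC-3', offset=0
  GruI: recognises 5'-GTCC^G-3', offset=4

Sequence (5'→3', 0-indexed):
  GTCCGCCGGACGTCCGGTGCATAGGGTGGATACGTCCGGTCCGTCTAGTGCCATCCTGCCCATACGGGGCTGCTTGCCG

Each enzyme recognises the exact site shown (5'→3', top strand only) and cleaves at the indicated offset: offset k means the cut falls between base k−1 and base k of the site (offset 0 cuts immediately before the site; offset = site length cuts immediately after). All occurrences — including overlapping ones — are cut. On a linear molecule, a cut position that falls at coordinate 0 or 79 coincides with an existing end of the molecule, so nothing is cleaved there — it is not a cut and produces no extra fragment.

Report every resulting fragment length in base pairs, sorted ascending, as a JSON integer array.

Per-enzyme occurrences:
  LmaIII GGGGCTGC/6: at [65] ⇒ [71]
  NpsV CGGAC/5: at [6] ⇒ [11]
  XjeV CCATC/0: at [50] ⇒ [50]
  GruI GTCCG/4: at [0, 11, 33, 38] ⇒ [4, 15, 37, 42]

All cut coordinates (distinct, sorted): [4, 11, 15, 37, 42, 50, 71]

Fragment lengths:
  [0,4): 4 bp
  [4,11): 7 bp
  [11,15): 4 bp
  [15,37): 22 bp
  [37,42): 5 bp
  [42,50): 8 bp
  [50,71): 21 bp
  [71,79): 8 bp

[4,4,5,7,8,8,21,22]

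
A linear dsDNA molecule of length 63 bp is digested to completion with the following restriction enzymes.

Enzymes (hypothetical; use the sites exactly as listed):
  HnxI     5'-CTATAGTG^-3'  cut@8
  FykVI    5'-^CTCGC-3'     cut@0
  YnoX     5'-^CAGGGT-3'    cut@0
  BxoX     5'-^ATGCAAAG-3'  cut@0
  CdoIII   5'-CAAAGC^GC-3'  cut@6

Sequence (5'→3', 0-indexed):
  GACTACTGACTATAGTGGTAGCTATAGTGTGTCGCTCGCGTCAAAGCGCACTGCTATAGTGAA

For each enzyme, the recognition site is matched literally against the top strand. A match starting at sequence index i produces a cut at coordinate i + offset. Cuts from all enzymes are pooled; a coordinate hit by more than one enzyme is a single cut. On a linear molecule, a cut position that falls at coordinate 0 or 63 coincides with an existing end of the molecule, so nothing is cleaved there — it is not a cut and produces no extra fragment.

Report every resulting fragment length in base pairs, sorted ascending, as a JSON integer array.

Site scan:
  HnxI CTATAGTG/8: at [9, 21, 53] ⇒ [17, 29, 61]
  FykVI CTCGC/0: at [34] ⇒ [34]
  YnoX (CAGGGT, off=0): no sites
  BxoX (ATGCAAAG, off=0): no sites
  CdoIII CAAAGCGC/6: at [41] ⇒ [47]

All cut coordinates (distinct, sorted): [17, 29, 34, 47, 61]

Fragment lengths:
  [0,17): 17 bp
  [17,29): 12 bp
  [29,34): 5 bp
  [34,47): 13 bp
  [47,61): 14 bp
  [61,63): 2 bp

[2,5,12,13,14,17]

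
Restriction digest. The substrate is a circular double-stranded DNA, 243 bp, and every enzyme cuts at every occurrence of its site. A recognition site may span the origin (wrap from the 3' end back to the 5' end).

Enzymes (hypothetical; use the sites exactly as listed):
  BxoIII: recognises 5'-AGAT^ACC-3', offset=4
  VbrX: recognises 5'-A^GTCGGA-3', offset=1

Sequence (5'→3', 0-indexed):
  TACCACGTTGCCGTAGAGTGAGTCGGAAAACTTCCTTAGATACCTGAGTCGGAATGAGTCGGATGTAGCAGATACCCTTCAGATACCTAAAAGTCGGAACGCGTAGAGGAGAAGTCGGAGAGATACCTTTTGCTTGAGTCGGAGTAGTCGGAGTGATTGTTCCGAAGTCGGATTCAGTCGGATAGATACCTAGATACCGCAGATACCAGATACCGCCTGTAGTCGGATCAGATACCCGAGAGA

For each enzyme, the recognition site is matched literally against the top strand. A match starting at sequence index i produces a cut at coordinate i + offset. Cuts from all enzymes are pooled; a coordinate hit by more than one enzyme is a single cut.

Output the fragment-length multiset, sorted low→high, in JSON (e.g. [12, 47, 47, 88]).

[6,7,8,8,9,9,10,10,10,11,11,11,11,12,13,16,20,20,20,21]

Scan for sites:
  BxoIII (AGATACC, off=4): starts [37, 69, 80, 120, 183, 191, 200, 207, 229, 240] → cuts [1, 41, 73, 84, 124, 187, 195, 204, 211, 233]
  VbrX (AGTCGGA, off=1): starts [20, 46, 56, 91, 112, 136, 145, 165, 175, 220] → cuts [21, 47, 57, 92, 113, 137, 146, 166, 176, 221]

Pooled cuts: [1, 21, 41, 47, 57, 73, 84, 92, 113, 124, 137, 146, 166, 176, 187, 195, 204, 211, 221, 233]

Fragments:
  1→21: 20 bp
  21→41: 20 bp
  41→47: 6 bp
  47→57: 10 bp
  57→73: 16 bp
  73→84: 11 bp
  84→92: 8 bp
  92→113: 21 bp
  113→124: 11 bp
  124→137: 13 bp
  137→146: 9 bp
  146→166: 20 bp
  166→176: 10 bp
  176→187: 11 bp
  187→195: 8 bp
  195→204: 9 bp
  204→211: 7 bp
  211→221: 10 bp
  221→233: 12 bp
  233→1 (wrap): 243-233+1 = 11 bp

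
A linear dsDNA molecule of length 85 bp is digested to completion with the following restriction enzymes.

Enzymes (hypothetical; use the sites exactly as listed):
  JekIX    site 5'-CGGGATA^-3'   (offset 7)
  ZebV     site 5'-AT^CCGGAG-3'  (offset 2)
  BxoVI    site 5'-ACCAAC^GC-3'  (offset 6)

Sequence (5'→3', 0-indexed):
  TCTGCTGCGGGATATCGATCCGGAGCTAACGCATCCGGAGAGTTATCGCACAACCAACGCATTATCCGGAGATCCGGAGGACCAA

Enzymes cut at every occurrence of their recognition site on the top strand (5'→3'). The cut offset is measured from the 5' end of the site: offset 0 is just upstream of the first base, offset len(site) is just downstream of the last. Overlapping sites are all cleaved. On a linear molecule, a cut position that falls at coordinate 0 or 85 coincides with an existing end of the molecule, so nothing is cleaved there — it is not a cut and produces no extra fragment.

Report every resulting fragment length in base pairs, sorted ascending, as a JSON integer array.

[5,7,8,12,14,15,24]

Site scan:
  JekIX (CGGGATA, off=7): starts [7] → cuts [14]
  ZebV (ATCCGGAG, off=2): starts [17, 32, 63, 71] → cuts [19, 34, 65, 73]
  BxoVI (ACCAACGC, off=6): starts [52] → cuts [58]

All cut coordinates (distinct, sorted): [14, 19, 34, 58, 65, 73]

Fragment lengths:
  [0,14): 14 bp
  [14,19): 5 bp
  [19,34): 15 bp
  [34,58): 24 bp
  [58,65): 7 bp
  [65,73): 8 bp
  [73,85): 12 bp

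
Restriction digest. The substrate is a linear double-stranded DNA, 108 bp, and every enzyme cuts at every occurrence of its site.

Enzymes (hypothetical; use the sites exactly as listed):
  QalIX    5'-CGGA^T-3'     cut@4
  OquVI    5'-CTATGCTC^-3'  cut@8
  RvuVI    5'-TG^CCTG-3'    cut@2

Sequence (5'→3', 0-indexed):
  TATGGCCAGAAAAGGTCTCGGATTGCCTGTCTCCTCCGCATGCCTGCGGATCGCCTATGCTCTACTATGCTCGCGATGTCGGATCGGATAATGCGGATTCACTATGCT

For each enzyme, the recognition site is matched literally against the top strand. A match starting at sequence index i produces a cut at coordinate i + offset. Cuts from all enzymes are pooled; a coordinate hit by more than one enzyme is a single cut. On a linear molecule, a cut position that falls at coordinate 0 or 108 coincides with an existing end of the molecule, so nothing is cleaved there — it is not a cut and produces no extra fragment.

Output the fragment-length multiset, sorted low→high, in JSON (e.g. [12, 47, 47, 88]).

Site scan:
  QalIX (CGGAT, off=4): starts [18, 46, 79, 84, 93] → cuts [22, 50, 83, 88, 97]
  OquVI (CTATGCTC, off=8): starts [54, 64] → cuts [62, 72]
  RvuVI (TGCCTG, off=2): starts [23, 40] → cuts [25, 42]

All cut coordinates (distinct, sorted): [22, 25, 42, 50, 62, 72, 83, 88, 97]

Fragment lengths:
  [0,22): 22 bp
  [22,25): 3 bp
  [25,42): 17 bp
  [42,50): 8 bp
  [50,62): 12 bp
  [62,72): 10 bp
  [72,83): 11 bp
  [83,88): 5 bp
  [88,97): 9 bp
  [97,108): 11 bp

[3,5,8,9,10,11,11,12,17,22]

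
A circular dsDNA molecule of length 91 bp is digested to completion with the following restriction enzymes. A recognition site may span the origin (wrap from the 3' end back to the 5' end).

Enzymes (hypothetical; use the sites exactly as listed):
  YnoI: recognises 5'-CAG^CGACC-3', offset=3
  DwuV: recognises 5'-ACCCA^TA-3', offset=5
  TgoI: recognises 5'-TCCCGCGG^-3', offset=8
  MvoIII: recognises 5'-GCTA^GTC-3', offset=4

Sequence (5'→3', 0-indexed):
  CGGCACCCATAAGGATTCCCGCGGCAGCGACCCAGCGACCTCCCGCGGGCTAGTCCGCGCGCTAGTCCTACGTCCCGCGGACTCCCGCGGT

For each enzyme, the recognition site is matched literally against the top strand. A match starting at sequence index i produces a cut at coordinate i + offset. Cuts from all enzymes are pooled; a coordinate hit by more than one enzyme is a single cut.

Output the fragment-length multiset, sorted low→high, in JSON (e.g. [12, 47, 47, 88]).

[3,4,8,10,10,12,13,15,16]

Per-enzyme occurrences:
  YnoI (CAGCGACC, off=3): starts [24, 32] → cuts [27, 35]
  DwuV (ACCCATA, off=5): starts [4] → cuts [9]
  TgoI (TCCCGCGG, off=8): starts [16, 40, 72, 82] → cuts [24, 48, 80, 90]
  MvoIII (GCTAGTC, off=4): starts [48, 60] → cuts [52, 64]

All cut coordinates (distinct, sorted): [9, 24, 27, 35, 48, 52, 64, 80, 90]

Fragment lengths:
  9→24: 15 bp
  24→27: 3 bp
  27→35: 8 bp
  35→48: 13 bp
  48→52: 4 bp
  52→64: 12 bp
  64→80: 16 bp
  80→90: 10 bp
  90→9 (wrap): 91-90+9 = 10 bp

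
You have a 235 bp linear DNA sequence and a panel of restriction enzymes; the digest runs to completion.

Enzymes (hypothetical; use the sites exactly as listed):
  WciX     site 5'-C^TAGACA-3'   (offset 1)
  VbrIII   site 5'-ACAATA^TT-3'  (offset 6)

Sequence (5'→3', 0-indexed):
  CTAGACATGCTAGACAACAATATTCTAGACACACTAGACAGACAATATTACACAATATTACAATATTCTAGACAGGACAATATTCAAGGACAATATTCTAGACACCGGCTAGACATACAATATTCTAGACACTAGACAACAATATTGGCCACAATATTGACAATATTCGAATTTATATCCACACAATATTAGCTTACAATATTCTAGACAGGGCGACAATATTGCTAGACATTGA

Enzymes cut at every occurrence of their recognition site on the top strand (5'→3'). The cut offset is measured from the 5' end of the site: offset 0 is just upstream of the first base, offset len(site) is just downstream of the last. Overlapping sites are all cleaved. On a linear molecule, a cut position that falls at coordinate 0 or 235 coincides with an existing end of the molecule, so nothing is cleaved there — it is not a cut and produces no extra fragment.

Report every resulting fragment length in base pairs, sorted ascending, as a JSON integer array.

[1,3,3,3,3,3,4,7,8,9,9,9,10,10,11,12,12,12,13,13,13,13,14,17,23]

Scan for sites:
  WciX CTAGACA/1: at [0, 9, 24, 33, 67, 97, 108, 124, 131, 203, 224] ⇒ [1, 10, 25, 34, 68, 98, 109, 125, 132, 204, 225]
  VbrIII ACAATATT/6: at [16, 41, 51, 59, 76, 89, 116, 138, 150, 159, 182, 195, 215] ⇒ [22, 47, 57, 65, 82, 95, 122, 144, 156, 165, 188, 201, 221]

Pooled cuts: [1, 10, 22, 25, 34, 47, 57, 65, 68, 82, 95, 98, 109, 122, 125, 132, 144, 156, 165, 188, 201, 204, 221, 225]

Fragments:
  [0,1): 1 bp
  [1,10): 9 bp
  [10,22): 12 bp
  [22,25): 3 bp
  [25,34): 9 bp
  [34,47): 13 bp
  [47,57): 10 bp
  [57,65): 8 bp
  [65,68): 3 bp
  [68,82): 14 bp
  [82,95): 13 bp
  [95,98): 3 bp
  [98,109): 11 bp
  [109,122): 13 bp
  [122,125): 3 bp
  [125,132): 7 bp
  [132,144): 12 bp
  [144,156): 12 bp
  [156,165): 9 bp
  [165,188): 23 bp
  [188,201): 13 bp
  [201,204): 3 bp
  [204,221): 17 bp
  [221,225): 4 bp
  [225,235): 10 bp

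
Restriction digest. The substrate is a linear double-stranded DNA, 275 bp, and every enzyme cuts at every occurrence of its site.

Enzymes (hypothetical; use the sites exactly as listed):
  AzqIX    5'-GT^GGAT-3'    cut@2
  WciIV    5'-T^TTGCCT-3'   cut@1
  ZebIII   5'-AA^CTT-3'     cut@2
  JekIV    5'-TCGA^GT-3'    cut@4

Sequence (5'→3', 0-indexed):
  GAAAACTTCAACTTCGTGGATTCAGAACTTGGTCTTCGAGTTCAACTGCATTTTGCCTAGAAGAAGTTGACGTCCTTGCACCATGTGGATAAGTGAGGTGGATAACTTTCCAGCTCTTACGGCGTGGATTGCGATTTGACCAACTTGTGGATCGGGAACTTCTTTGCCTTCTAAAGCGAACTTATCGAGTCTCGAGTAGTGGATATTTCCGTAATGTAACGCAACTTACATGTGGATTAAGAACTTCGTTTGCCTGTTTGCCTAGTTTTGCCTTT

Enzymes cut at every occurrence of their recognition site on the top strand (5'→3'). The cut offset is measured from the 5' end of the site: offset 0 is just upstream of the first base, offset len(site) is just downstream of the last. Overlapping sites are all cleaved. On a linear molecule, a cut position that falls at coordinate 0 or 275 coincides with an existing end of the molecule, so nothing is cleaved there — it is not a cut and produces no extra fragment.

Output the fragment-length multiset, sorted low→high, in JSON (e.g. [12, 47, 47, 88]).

[5,5,5,5,6,6,6,6,7,8,8,8,9,10,10,10,10,12,13,13,17,18,20,24,34]

Site scan:
  AzqIX (GTGGAT, off=2): starts [15, 84, 97, 123, 146, 198, 231] → cuts [17, 86, 99, 125, 148, 200, 233]
  WciIV (TTTGCCT, off=1): starts [51, 162, 248, 256, 266] → cuts [52, 163, 249, 257, 267]
  ZebIII (AACTT, off=2): starts [3, 9, 25, 103, 141, 156, 178, 222, 241] → cuts [5, 11, 27, 105, 143, 158, 180, 224, 243]
  JekIV (TCGAGT, off=4): starts [35, 184, 191] → cuts [39, 188, 195]

Pooled cuts: [5, 11, 17, 27, 39, 52, 86, 99, 105, 125, 143, 148, 158, 163, 180, 188, 195, 200, 224, 233, 243, 249, 257, 267]

Fragment lengths:
  [0,5): 5 bp
  [5,11): 6 bp
  [11,17): 6 bp
  [17,27): 10 bp
  [27,39): 12 bp
  [39,52): 13 bp
  [52,86): 34 bp
  [86,99): 13 bp
  [99,105): 6 bp
  [105,125): 20 bp
  [125,143): 18 bp
  [143,148): 5 bp
  [148,158): 10 bp
  [158,163): 5 bp
  [163,180): 17 bp
  [180,188): 8 bp
  [188,195): 7 bp
  [195,200): 5 bp
  [200,224): 24 bp
  [224,233): 9 bp
  [233,243): 10 bp
  [243,249): 6 bp
  [249,257): 8 bp
  [257,267): 10 bp
  [267,275): 8 bp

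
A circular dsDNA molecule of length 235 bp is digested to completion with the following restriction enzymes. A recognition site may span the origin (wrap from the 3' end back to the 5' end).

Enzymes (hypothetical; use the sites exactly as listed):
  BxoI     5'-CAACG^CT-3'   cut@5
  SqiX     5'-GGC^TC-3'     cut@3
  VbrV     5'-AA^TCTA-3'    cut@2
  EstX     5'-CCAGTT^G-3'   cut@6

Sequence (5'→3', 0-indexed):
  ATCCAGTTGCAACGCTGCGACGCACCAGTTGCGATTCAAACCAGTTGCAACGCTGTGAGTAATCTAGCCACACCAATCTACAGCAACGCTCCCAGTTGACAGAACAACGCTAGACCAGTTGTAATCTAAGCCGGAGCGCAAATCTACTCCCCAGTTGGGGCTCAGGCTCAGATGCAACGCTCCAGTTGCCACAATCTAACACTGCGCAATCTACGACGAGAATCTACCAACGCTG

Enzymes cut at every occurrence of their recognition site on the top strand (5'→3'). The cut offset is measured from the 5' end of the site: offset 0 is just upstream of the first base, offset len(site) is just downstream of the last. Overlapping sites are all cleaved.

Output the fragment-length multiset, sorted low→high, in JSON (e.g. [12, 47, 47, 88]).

Scan for sites:
  BxoI (CAACGCT, off=5): starts [9, 47, 83, 104, 174, 227] → cuts [14, 52, 88, 109, 179, 232]
  SqiX (GGCTC, off=3): starts [158, 164] → cuts [161, 167]
  VbrV (AATCTA, off=2): starts [60, 74, 122, 140, 192, 207, 220] → cuts [62, 76, 124, 142, 194, 209, 222]
  EstX (CCAGTTG, off=6): starts [2, 24, 40, 91, 114, 150, 181] → cuts [8, 30, 46, 97, 120, 156, 187]

Pooled cuts: [8, 14, 30, 46, 52, 62, 76, 88, 97, 109, 120, 124, 142, 156, 161, 167, 179, 187, 194, 209, 222, 232]

Fragment lengths:
  8→14: 6 bp
  14→30: 16 bp
  30→46: 16 bp
  46→52: 6 bp
  52→62: 10 bp
  62→76: 14 bp
  76→88: 12 bp
  88→97: 9 bp
  97→109: 12 bp
  109→120: 11 bp
  120→124: 4 bp
  124→142: 18 bp
  142→156: 14 bp
  156→161: 5 bp
  161→167: 6 bp
  167→179: 12 bp
  179→187: 8 bp
  187→194: 7 bp
  194→209: 15 bp
  209→222: 13 bp
  222→232: 10 bp
  232→8 (wrap): 235-232+8 = 11 bp

[4,5,6,6,6,7,8,9,10,10,11,11,12,12,12,13,14,14,15,16,16,18]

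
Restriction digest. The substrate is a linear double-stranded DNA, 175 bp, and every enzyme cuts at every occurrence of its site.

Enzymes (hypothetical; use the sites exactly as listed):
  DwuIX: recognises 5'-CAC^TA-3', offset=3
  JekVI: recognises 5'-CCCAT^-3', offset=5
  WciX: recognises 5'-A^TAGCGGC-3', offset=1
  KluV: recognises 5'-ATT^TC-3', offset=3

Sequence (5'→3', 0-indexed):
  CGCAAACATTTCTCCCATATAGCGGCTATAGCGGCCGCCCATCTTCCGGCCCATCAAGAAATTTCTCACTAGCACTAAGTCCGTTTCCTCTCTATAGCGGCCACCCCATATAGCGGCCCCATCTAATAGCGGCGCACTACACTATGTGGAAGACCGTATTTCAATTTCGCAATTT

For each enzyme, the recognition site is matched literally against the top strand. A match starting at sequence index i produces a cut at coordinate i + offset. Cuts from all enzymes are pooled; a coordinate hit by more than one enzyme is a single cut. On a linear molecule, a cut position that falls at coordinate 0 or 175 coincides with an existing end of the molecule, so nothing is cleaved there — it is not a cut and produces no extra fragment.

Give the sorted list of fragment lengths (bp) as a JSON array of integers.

Per-enzyme occurrences:
  DwuIX (CACTA, off=3): starts [66, 72, 134, 139] → cuts [69, 75, 137, 142]
  JekVI (CCCAT, off=5): starts [13, 37, 49, 104, 117] → cuts [18, 42, 54, 109, 122]
  WciX (ATAGCGGC, off=1): starts [18, 27, 93, 109, 125] → cuts [19, 28, 94, 110, 126]
  KluV (ATTTC, off=3): starts [7, 60, 157, 163] → cuts [10, 63, 160, 166]

All cut coordinates (distinct, sorted): [10, 18, 19, 28, 42, 54, 63, 69, 75, 94, 109, 110, 122, 126, 137, 142, 160, 166]

Fragment lengths:
  [0,10): 10 bp
  [10,18): 8 bp
  [18,19): 1 bp
  [19,28): 9 bp
  [28,42): 14 bp
  [42,54): 12 bp
  [54,63): 9 bp
  [63,69): 6 bp
  [69,75): 6 bp
  [75,94): 19 bp
  [94,109): 15 bp
  [109,110): 1 bp
  [110,122): 12 bp
  [122,126): 4 bp
  [126,137): 11 bp
  [137,142): 5 bp
  [142,160): 18 bp
  [160,166): 6 bp
  [166,175): 9 bp

[1,1,4,5,6,6,6,8,9,9,9,10,11,12,12,14,15,18,19]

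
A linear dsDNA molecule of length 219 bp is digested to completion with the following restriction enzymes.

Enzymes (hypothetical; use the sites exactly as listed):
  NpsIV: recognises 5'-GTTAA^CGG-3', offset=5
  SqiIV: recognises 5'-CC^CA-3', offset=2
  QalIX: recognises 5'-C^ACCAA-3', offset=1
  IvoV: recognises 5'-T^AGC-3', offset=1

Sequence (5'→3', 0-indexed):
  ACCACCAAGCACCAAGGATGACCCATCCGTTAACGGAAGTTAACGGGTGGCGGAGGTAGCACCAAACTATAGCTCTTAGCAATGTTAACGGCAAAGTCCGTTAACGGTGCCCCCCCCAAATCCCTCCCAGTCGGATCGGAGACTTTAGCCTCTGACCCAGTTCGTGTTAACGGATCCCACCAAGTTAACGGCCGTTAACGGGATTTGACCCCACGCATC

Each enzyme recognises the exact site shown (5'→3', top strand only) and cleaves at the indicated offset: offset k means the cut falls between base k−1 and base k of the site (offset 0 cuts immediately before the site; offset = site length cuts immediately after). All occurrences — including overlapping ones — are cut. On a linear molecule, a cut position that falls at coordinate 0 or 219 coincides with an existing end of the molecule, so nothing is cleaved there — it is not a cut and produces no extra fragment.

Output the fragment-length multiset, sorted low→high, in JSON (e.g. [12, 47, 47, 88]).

Per-enzyme occurrences:
  NpsIV (GTTAACGG, off=5): starts [28, 38, 83, 99, 165, 183, 193] → cuts [33, 43, 88, 104, 170, 188, 198]
  SqiIV (CCCA, off=2): starts [21, 114, 125, 155, 175, 209] → cuts [23, 116, 127, 157, 177, 211]
  QalIX (CACCAA, off=1): starts [2, 9, 59, 177] → cuts [3, 10, 60, 178]
  IvoV (TAGC, off=1): starts [56, 69, 76, 145] → cuts [57, 70, 77, 146]

Pooled cuts: [3, 10, 23, 33, 43, 57, 60, 70, 77, 88, 104, 116, 127, 146, 157, 170, 177, 178, 188, 198, 211]

Fragment lengths:
  [0,3): 3 bp
  [3,10): 7 bp
  [10,23): 13 bp
  [23,33): 10 bp
  [33,43): 10 bp
  [43,57): 14 bp
  [57,60): 3 bp
  [60,70): 10 bp
  [70,77): 7 bp
  [77,88): 11 bp
  [88,104): 16 bp
  [104,116): 12 bp
  [116,127): 11 bp
  [127,146): 19 bp
  [146,157): 11 bp
  [157,170): 13 bp
  [170,177): 7 bp
  [177,178): 1 bp
  [178,188): 10 bp
  [188,198): 10 bp
  [198,211): 13 bp
  [211,219): 8 bp

[1,3,3,7,7,7,8,10,10,10,10,10,11,11,11,12,13,13,13,14,16,19]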